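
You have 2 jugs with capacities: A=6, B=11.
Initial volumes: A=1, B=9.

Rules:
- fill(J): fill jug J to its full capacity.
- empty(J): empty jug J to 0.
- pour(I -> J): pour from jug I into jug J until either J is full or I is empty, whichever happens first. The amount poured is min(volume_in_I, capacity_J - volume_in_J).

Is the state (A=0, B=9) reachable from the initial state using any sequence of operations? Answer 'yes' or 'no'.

BFS from (A=1, B=9):
  1. empty(A) -> (A=0 B=9)
Target reached → yes.

Answer: yes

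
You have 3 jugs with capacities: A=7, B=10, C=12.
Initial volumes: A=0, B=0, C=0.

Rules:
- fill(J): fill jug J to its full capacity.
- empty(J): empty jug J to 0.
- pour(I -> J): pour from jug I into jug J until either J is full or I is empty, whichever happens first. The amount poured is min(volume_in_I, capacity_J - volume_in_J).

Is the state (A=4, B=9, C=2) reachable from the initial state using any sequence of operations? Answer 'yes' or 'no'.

Answer: no

Derivation:
BFS explored all 550 reachable states.
Reachable set includes: (0,0,0), (0,0,1), (0,0,2), (0,0,3), (0,0,4), (0,0,5), (0,0,6), (0,0,7), (0,0,8), (0,0,9), (0,0,10), (0,0,11) ...
Target (A=4, B=9, C=2) not in reachable set → no.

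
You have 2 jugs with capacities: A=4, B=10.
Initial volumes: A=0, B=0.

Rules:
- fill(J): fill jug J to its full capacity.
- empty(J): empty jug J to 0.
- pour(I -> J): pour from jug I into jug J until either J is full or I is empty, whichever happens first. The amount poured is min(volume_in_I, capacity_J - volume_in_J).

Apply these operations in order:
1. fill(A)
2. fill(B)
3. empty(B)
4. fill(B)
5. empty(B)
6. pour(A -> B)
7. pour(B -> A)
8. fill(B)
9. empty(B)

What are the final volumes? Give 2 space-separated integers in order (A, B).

Answer: 4 0

Derivation:
Step 1: fill(A) -> (A=4 B=0)
Step 2: fill(B) -> (A=4 B=10)
Step 3: empty(B) -> (A=4 B=0)
Step 4: fill(B) -> (A=4 B=10)
Step 5: empty(B) -> (A=4 B=0)
Step 6: pour(A -> B) -> (A=0 B=4)
Step 7: pour(B -> A) -> (A=4 B=0)
Step 8: fill(B) -> (A=4 B=10)
Step 9: empty(B) -> (A=4 B=0)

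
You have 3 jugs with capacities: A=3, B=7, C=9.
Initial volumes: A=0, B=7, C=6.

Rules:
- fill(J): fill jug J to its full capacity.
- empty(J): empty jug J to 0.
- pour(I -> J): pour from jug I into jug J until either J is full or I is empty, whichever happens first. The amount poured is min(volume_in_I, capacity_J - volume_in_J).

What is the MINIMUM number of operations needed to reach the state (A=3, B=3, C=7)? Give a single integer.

BFS from (A=0, B=7, C=6). One shortest path:
  1. fill(A) -> (A=3 B=7 C=6)
  2. empty(C) -> (A=3 B=7 C=0)
  3. pour(B -> C) -> (A=3 B=0 C=7)
  4. pour(A -> B) -> (A=0 B=3 C=7)
  5. fill(A) -> (A=3 B=3 C=7)
Reached target in 5 moves.

Answer: 5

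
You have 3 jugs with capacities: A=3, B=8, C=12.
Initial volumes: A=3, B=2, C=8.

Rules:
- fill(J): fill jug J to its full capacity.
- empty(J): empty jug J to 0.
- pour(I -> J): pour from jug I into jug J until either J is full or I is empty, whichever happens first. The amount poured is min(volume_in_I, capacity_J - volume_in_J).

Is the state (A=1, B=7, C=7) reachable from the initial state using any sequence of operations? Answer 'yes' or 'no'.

Answer: no

Derivation:
BFS explored all 314 reachable states.
Reachable set includes: (0,0,0), (0,0,1), (0,0,2), (0,0,3), (0,0,4), (0,0,5), (0,0,6), (0,0,7), (0,0,8), (0,0,9), (0,0,10), (0,0,11) ...
Target (A=1, B=7, C=7) not in reachable set → no.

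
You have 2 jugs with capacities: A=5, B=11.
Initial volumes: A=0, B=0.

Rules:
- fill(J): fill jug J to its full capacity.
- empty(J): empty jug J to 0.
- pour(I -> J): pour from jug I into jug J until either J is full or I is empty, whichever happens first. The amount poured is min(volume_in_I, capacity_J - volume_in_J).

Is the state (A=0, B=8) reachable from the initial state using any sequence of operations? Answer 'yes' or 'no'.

Answer: yes

Derivation:
BFS from (A=0, B=0):
  1. fill(B) -> (A=0 B=11)
  2. pour(B -> A) -> (A=5 B=6)
  3. empty(A) -> (A=0 B=6)
  4. pour(B -> A) -> (A=5 B=1)
  5. empty(A) -> (A=0 B=1)
  6. pour(B -> A) -> (A=1 B=0)
  7. fill(B) -> (A=1 B=11)
  8. pour(B -> A) -> (A=5 B=7)
  9. empty(A) -> (A=0 B=7)
  10. pour(B -> A) -> (A=5 B=2)
  11. empty(A) -> (A=0 B=2)
  12. pour(B -> A) -> (A=2 B=0)
  13. fill(B) -> (A=2 B=11)
  14. pour(B -> A) -> (A=5 B=8)
  15. empty(A) -> (A=0 B=8)
Target reached → yes.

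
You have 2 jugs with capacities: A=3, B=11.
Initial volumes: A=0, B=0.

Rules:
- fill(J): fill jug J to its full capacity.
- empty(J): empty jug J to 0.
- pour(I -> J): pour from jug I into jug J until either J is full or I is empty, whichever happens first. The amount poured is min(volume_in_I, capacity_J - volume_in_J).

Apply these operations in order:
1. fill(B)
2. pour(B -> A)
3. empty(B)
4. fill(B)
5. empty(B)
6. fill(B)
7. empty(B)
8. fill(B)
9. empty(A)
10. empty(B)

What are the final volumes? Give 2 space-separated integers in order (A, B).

Answer: 0 0

Derivation:
Step 1: fill(B) -> (A=0 B=11)
Step 2: pour(B -> A) -> (A=3 B=8)
Step 3: empty(B) -> (A=3 B=0)
Step 4: fill(B) -> (A=3 B=11)
Step 5: empty(B) -> (A=3 B=0)
Step 6: fill(B) -> (A=3 B=11)
Step 7: empty(B) -> (A=3 B=0)
Step 8: fill(B) -> (A=3 B=11)
Step 9: empty(A) -> (A=0 B=11)
Step 10: empty(B) -> (A=0 B=0)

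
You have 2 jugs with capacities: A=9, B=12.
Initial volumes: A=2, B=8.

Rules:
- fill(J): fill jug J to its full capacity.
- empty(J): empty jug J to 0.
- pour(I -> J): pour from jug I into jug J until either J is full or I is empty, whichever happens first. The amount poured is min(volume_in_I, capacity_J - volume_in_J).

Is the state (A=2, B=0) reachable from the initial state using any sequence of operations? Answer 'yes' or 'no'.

Answer: yes

Derivation:
BFS from (A=2, B=8):
  1. empty(B) -> (A=2 B=0)
Target reached → yes.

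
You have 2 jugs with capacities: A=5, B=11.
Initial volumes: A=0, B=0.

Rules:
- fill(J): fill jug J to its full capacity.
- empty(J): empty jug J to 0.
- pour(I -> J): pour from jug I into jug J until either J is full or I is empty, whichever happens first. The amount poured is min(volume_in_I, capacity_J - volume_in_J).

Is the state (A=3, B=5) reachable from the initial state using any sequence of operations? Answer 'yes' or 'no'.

Answer: no

Derivation:
BFS explored all 32 reachable states.
Reachable set includes: (0,0), (0,1), (0,2), (0,3), (0,4), (0,5), (0,6), (0,7), (0,8), (0,9), (0,10), (0,11) ...
Target (A=3, B=5) not in reachable set → no.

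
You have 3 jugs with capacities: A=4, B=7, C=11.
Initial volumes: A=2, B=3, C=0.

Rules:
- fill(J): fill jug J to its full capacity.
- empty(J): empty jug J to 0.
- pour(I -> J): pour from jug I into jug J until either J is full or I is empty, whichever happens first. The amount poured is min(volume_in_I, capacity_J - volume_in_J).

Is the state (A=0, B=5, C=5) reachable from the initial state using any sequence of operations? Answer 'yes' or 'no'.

BFS from (A=2, B=3, C=0):
  1. fill(B) -> (A=2 B=7 C=0)
  2. pour(B -> A) -> (A=4 B=5 C=0)
  3. pour(B -> C) -> (A=4 B=0 C=5)
  4. pour(A -> B) -> (A=0 B=4 C=5)
  5. fill(A) -> (A=4 B=4 C=5)
  6. pour(A -> B) -> (A=1 B=7 C=5)
  7. empty(B) -> (A=1 B=0 C=5)
  8. pour(A -> B) -> (A=0 B=1 C=5)
  9. fill(A) -> (A=4 B=1 C=5)
  10. pour(A -> B) -> (A=0 B=5 C=5)
Target reached → yes.

Answer: yes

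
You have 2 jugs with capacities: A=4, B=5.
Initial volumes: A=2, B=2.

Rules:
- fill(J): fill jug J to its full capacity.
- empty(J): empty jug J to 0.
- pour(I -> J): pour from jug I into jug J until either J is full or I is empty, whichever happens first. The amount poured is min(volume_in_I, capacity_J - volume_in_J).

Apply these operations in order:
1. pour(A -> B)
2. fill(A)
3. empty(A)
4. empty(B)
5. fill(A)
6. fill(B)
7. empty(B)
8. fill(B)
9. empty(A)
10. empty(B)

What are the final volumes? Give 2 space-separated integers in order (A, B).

Step 1: pour(A -> B) -> (A=0 B=4)
Step 2: fill(A) -> (A=4 B=4)
Step 3: empty(A) -> (A=0 B=4)
Step 4: empty(B) -> (A=0 B=0)
Step 5: fill(A) -> (A=4 B=0)
Step 6: fill(B) -> (A=4 B=5)
Step 7: empty(B) -> (A=4 B=0)
Step 8: fill(B) -> (A=4 B=5)
Step 9: empty(A) -> (A=0 B=5)
Step 10: empty(B) -> (A=0 B=0)

Answer: 0 0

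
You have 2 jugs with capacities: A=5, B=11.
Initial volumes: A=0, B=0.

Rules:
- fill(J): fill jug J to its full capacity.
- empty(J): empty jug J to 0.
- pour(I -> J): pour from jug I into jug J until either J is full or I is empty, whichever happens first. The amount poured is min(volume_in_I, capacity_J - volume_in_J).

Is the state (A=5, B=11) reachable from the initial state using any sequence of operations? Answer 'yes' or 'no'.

Answer: yes

Derivation:
BFS from (A=0, B=0):
  1. fill(A) -> (A=5 B=0)
  2. fill(B) -> (A=5 B=11)
Target reached → yes.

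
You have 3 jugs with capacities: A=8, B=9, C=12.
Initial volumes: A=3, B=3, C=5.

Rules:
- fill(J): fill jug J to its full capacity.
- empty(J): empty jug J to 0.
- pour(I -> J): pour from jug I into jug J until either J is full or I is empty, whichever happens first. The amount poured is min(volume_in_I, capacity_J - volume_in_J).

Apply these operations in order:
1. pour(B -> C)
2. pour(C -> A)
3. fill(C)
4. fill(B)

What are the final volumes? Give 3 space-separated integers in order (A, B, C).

Answer: 8 9 12

Derivation:
Step 1: pour(B -> C) -> (A=3 B=0 C=8)
Step 2: pour(C -> A) -> (A=8 B=0 C=3)
Step 3: fill(C) -> (A=8 B=0 C=12)
Step 4: fill(B) -> (A=8 B=9 C=12)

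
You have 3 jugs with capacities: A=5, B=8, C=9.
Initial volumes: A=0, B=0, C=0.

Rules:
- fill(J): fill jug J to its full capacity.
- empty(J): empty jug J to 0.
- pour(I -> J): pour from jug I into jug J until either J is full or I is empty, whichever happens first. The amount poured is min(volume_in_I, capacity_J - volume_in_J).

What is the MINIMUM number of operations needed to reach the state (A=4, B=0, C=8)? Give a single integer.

Answer: 6

Derivation:
BFS from (A=0, B=0, C=0). One shortest path:
  1. fill(B) -> (A=0 B=8 C=0)
  2. fill(C) -> (A=0 B=8 C=9)
  3. pour(C -> A) -> (A=5 B=8 C=4)
  4. empty(A) -> (A=0 B=8 C=4)
  5. pour(C -> A) -> (A=4 B=8 C=0)
  6. pour(B -> C) -> (A=4 B=0 C=8)
Reached target in 6 moves.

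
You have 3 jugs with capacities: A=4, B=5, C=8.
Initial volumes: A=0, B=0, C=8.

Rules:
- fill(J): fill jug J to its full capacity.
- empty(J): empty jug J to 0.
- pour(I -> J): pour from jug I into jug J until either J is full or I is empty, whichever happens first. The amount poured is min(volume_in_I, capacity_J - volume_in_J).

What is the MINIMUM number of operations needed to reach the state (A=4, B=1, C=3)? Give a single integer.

Answer: 2

Derivation:
BFS from (A=0, B=0, C=8). One shortest path:
  1. pour(C -> B) -> (A=0 B=5 C=3)
  2. pour(B -> A) -> (A=4 B=1 C=3)
Reached target in 2 moves.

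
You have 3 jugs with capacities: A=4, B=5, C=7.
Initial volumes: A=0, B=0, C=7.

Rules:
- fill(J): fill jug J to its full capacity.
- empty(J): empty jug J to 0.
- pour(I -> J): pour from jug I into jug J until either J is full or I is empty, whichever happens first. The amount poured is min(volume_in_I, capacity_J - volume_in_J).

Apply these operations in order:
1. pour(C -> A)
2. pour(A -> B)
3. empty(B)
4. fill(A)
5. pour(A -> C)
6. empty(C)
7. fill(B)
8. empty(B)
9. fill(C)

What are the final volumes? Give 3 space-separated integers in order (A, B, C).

Answer: 0 0 7

Derivation:
Step 1: pour(C -> A) -> (A=4 B=0 C=3)
Step 2: pour(A -> B) -> (A=0 B=4 C=3)
Step 3: empty(B) -> (A=0 B=0 C=3)
Step 4: fill(A) -> (A=4 B=0 C=3)
Step 5: pour(A -> C) -> (A=0 B=0 C=7)
Step 6: empty(C) -> (A=0 B=0 C=0)
Step 7: fill(B) -> (A=0 B=5 C=0)
Step 8: empty(B) -> (A=0 B=0 C=0)
Step 9: fill(C) -> (A=0 B=0 C=7)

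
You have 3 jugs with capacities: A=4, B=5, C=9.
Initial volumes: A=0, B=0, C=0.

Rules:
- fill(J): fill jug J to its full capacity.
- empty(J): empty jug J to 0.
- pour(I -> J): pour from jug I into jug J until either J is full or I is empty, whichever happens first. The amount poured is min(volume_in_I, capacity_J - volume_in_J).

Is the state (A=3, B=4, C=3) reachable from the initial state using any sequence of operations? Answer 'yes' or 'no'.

BFS explored all 204 reachable states.
Reachable set includes: (0,0,0), (0,0,1), (0,0,2), (0,0,3), (0,0,4), (0,0,5), (0,0,6), (0,0,7), (0,0,8), (0,0,9), (0,1,0), (0,1,1) ...
Target (A=3, B=4, C=3) not in reachable set → no.

Answer: no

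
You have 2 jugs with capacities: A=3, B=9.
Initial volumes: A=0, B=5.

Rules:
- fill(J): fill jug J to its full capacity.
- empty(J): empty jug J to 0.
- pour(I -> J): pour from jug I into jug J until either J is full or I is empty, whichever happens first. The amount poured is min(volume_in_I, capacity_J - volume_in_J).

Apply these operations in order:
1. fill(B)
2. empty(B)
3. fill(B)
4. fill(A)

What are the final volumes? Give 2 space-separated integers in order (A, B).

Step 1: fill(B) -> (A=0 B=9)
Step 2: empty(B) -> (A=0 B=0)
Step 3: fill(B) -> (A=0 B=9)
Step 4: fill(A) -> (A=3 B=9)

Answer: 3 9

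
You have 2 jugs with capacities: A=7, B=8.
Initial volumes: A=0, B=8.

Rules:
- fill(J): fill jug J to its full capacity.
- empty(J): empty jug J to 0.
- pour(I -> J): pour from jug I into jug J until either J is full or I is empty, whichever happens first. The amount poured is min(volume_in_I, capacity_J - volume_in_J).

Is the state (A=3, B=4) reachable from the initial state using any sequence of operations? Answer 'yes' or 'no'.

Answer: no

Derivation:
BFS explored all 30 reachable states.
Reachable set includes: (0,0), (0,1), (0,2), (0,3), (0,4), (0,5), (0,6), (0,7), (0,8), (1,0), (1,8), (2,0) ...
Target (A=3, B=4) not in reachable set → no.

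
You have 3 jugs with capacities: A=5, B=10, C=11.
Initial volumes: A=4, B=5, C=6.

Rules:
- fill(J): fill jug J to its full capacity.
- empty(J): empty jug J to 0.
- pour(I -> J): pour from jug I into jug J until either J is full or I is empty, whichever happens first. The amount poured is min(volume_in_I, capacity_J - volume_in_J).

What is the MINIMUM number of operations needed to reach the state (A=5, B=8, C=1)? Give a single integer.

Answer: 6

Derivation:
BFS from (A=4, B=5, C=6). One shortest path:
  1. fill(B) -> (A=4 B=10 C=6)
  2. empty(C) -> (A=4 B=10 C=0)
  3. pour(B -> C) -> (A=4 B=0 C=10)
  4. pour(A -> C) -> (A=3 B=0 C=11)
  5. pour(C -> B) -> (A=3 B=10 C=1)
  6. pour(B -> A) -> (A=5 B=8 C=1)
Reached target in 6 moves.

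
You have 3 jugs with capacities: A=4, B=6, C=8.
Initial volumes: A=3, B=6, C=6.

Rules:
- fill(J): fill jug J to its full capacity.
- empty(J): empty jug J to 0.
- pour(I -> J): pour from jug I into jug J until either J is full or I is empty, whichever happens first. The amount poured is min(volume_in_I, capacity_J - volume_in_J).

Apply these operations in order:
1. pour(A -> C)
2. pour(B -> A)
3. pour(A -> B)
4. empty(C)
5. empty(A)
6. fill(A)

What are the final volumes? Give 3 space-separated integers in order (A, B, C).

Answer: 4 6 0

Derivation:
Step 1: pour(A -> C) -> (A=1 B=6 C=8)
Step 2: pour(B -> A) -> (A=4 B=3 C=8)
Step 3: pour(A -> B) -> (A=1 B=6 C=8)
Step 4: empty(C) -> (A=1 B=6 C=0)
Step 5: empty(A) -> (A=0 B=6 C=0)
Step 6: fill(A) -> (A=4 B=6 C=0)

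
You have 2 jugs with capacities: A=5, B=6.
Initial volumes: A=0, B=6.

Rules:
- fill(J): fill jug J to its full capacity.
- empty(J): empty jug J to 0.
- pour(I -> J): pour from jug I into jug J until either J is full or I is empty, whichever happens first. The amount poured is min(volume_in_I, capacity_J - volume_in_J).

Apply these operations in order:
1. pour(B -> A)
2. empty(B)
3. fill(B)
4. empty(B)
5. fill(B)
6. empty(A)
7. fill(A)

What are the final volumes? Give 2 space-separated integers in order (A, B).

Answer: 5 6

Derivation:
Step 1: pour(B -> A) -> (A=5 B=1)
Step 2: empty(B) -> (A=5 B=0)
Step 3: fill(B) -> (A=5 B=6)
Step 4: empty(B) -> (A=5 B=0)
Step 5: fill(B) -> (A=5 B=6)
Step 6: empty(A) -> (A=0 B=6)
Step 7: fill(A) -> (A=5 B=6)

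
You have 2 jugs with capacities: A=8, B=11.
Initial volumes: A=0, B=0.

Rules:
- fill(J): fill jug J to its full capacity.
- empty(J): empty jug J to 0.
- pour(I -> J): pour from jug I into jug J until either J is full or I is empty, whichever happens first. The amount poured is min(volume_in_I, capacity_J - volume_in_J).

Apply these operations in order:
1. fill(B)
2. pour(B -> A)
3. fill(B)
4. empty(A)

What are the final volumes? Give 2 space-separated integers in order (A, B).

Answer: 0 11

Derivation:
Step 1: fill(B) -> (A=0 B=11)
Step 2: pour(B -> A) -> (A=8 B=3)
Step 3: fill(B) -> (A=8 B=11)
Step 4: empty(A) -> (A=0 B=11)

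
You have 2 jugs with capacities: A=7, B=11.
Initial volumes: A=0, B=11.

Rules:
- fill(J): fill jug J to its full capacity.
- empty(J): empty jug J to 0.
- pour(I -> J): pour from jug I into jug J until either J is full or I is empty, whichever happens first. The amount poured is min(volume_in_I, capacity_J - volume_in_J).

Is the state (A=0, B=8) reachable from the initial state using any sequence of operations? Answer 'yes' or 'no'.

BFS from (A=0, B=11):
  1. pour(B -> A) -> (A=7 B=4)
  2. empty(A) -> (A=0 B=4)
  3. pour(B -> A) -> (A=4 B=0)
  4. fill(B) -> (A=4 B=11)
  5. pour(B -> A) -> (A=7 B=8)
  6. empty(A) -> (A=0 B=8)
Target reached → yes.

Answer: yes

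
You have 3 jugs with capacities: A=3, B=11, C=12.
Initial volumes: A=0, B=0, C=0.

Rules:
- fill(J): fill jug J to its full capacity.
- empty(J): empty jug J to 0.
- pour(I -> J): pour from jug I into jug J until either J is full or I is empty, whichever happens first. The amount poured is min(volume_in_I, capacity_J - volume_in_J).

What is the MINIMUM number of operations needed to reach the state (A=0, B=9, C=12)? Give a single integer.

Answer: 5

Derivation:
BFS from (A=0, B=0, C=0). One shortest path:
  1. fill(C) -> (A=0 B=0 C=12)
  2. pour(C -> A) -> (A=3 B=0 C=9)
  3. empty(A) -> (A=0 B=0 C=9)
  4. pour(C -> B) -> (A=0 B=9 C=0)
  5. fill(C) -> (A=0 B=9 C=12)
Reached target in 5 moves.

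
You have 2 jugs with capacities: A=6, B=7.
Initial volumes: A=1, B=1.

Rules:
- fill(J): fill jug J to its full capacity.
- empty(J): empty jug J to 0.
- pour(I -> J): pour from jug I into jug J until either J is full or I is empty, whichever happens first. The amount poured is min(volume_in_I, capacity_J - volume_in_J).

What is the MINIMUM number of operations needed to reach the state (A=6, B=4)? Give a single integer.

Answer: 7

Derivation:
BFS from (A=1, B=1). One shortest path:
  1. pour(B -> A) -> (A=2 B=0)
  2. fill(B) -> (A=2 B=7)
  3. pour(B -> A) -> (A=6 B=3)
  4. empty(A) -> (A=0 B=3)
  5. pour(B -> A) -> (A=3 B=0)
  6. fill(B) -> (A=3 B=7)
  7. pour(B -> A) -> (A=6 B=4)
Reached target in 7 moves.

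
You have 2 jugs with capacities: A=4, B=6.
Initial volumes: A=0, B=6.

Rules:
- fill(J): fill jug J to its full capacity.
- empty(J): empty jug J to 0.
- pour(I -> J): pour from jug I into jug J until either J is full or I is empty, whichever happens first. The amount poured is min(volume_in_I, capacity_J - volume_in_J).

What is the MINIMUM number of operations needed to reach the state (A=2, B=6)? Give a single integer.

Answer: 4

Derivation:
BFS from (A=0, B=6). One shortest path:
  1. pour(B -> A) -> (A=4 B=2)
  2. empty(A) -> (A=0 B=2)
  3. pour(B -> A) -> (A=2 B=0)
  4. fill(B) -> (A=2 B=6)
Reached target in 4 moves.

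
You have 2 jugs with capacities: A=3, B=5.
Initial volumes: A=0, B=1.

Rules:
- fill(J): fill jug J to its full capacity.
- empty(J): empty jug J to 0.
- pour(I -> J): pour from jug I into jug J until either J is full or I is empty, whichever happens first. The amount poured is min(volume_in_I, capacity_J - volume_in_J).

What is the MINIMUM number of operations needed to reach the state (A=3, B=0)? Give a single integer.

Answer: 2

Derivation:
BFS from (A=0, B=1). One shortest path:
  1. fill(A) -> (A=3 B=1)
  2. empty(B) -> (A=3 B=0)
Reached target in 2 moves.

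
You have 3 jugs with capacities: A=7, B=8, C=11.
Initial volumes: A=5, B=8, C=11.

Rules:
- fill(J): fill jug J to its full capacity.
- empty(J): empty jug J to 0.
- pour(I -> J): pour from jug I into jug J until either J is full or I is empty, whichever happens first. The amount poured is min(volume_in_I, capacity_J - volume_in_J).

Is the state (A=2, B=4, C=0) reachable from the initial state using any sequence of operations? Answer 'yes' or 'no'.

Answer: yes

Derivation:
BFS from (A=5, B=8, C=11):
  1. empty(C) -> (A=5 B=8 C=0)
  2. pour(A -> C) -> (A=0 B=8 C=5)
  3. pour(B -> C) -> (A=0 B=2 C=11)
  4. pour(C -> A) -> (A=7 B=2 C=4)
  5. empty(A) -> (A=0 B=2 C=4)
  6. pour(B -> A) -> (A=2 B=0 C=4)
  7. pour(C -> B) -> (A=2 B=4 C=0)
Target reached → yes.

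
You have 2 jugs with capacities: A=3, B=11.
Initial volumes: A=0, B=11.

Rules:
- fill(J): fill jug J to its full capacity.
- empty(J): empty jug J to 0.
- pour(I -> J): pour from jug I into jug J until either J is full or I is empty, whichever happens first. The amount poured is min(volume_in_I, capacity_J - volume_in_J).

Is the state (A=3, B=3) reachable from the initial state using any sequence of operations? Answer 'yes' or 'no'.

Answer: yes

Derivation:
BFS from (A=0, B=11):
  1. fill(A) -> (A=3 B=11)
  2. empty(B) -> (A=3 B=0)
  3. pour(A -> B) -> (A=0 B=3)
  4. fill(A) -> (A=3 B=3)
Target reached → yes.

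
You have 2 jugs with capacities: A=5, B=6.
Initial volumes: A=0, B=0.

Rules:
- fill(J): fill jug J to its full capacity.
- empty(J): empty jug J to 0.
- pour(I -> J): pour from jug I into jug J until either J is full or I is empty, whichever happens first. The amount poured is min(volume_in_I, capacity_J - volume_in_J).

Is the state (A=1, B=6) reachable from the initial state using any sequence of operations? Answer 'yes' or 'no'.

BFS from (A=0, B=0):
  1. fill(B) -> (A=0 B=6)
  2. pour(B -> A) -> (A=5 B=1)
  3. empty(A) -> (A=0 B=1)
  4. pour(B -> A) -> (A=1 B=0)
  5. fill(B) -> (A=1 B=6)
Target reached → yes.

Answer: yes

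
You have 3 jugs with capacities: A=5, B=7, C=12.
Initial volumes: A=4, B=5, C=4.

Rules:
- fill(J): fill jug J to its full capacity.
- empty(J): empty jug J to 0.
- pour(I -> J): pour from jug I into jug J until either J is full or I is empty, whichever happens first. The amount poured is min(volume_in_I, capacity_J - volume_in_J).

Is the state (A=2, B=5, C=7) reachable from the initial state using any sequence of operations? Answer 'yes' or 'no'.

Answer: no

Derivation:
BFS explored all 361 reachable states.
Reachable set includes: (0,0,0), (0,0,1), (0,0,2), (0,0,3), (0,0,4), (0,0,5), (0,0,6), (0,0,7), (0,0,8), (0,0,9), (0,0,10), (0,0,11) ...
Target (A=2, B=5, C=7) not in reachable set → no.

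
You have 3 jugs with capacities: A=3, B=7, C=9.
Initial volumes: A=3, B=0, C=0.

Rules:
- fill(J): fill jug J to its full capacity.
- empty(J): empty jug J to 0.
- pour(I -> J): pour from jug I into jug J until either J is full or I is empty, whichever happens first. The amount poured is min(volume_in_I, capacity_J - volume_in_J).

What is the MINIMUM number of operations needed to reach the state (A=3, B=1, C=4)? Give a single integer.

Answer: 8

Derivation:
BFS from (A=3, B=0, C=0). One shortest path:
  1. fill(B) -> (A=3 B=7 C=0)
  2. pour(B -> C) -> (A=3 B=0 C=7)
  3. fill(B) -> (A=3 B=7 C=7)
  4. pour(A -> C) -> (A=1 B=7 C=9)
  5. empty(C) -> (A=1 B=7 C=0)
  6. pour(B -> C) -> (A=1 B=0 C=7)
  7. pour(A -> B) -> (A=0 B=1 C=7)
  8. pour(C -> A) -> (A=3 B=1 C=4)
Reached target in 8 moves.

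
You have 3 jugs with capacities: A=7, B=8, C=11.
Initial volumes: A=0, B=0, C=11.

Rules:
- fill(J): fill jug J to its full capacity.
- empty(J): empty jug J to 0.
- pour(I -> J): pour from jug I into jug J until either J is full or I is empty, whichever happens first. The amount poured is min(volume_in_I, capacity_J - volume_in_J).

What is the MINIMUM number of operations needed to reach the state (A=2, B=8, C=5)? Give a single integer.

BFS from (A=0, B=0, C=11). One shortest path:
  1. pour(C -> B) -> (A=0 B=8 C=3)
  2. pour(B -> A) -> (A=7 B=1 C=3)
  3. empty(A) -> (A=0 B=1 C=3)
  4. pour(B -> A) -> (A=1 B=0 C=3)
  5. pour(C -> B) -> (A=1 B=3 C=0)
  6. fill(C) -> (A=1 B=3 C=11)
  7. pour(C -> A) -> (A=7 B=3 C=5)
  8. pour(A -> B) -> (A=2 B=8 C=5)
Reached target in 8 moves.

Answer: 8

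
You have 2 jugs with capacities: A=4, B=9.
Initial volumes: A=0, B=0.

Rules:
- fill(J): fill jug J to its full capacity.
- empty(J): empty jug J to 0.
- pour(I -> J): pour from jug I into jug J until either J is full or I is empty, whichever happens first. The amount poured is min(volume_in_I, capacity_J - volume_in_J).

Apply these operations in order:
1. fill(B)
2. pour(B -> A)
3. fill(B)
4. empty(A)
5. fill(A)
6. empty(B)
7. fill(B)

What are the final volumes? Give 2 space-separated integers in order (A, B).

Answer: 4 9

Derivation:
Step 1: fill(B) -> (A=0 B=9)
Step 2: pour(B -> A) -> (A=4 B=5)
Step 3: fill(B) -> (A=4 B=9)
Step 4: empty(A) -> (A=0 B=9)
Step 5: fill(A) -> (A=4 B=9)
Step 6: empty(B) -> (A=4 B=0)
Step 7: fill(B) -> (A=4 B=9)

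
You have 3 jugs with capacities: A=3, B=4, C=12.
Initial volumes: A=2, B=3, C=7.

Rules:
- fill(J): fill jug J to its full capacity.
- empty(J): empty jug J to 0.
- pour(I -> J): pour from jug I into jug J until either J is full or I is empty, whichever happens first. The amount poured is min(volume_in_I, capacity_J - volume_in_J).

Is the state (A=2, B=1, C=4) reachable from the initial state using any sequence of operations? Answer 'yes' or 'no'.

Answer: no

Derivation:
BFS explored all 195 reachable states.
Reachable set includes: (0,0,0), (0,0,1), (0,0,2), (0,0,3), (0,0,4), (0,0,5), (0,0,6), (0,0,7), (0,0,8), (0,0,9), (0,0,10), (0,0,11) ...
Target (A=2, B=1, C=4) not in reachable set → no.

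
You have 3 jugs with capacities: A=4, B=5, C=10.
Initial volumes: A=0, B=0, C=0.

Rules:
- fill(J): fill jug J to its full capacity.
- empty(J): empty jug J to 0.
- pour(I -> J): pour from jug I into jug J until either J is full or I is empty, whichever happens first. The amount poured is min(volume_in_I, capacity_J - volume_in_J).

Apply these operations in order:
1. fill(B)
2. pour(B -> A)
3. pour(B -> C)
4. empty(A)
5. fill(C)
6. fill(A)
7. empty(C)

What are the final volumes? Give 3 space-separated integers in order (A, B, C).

Step 1: fill(B) -> (A=0 B=5 C=0)
Step 2: pour(B -> A) -> (A=4 B=1 C=0)
Step 3: pour(B -> C) -> (A=4 B=0 C=1)
Step 4: empty(A) -> (A=0 B=0 C=1)
Step 5: fill(C) -> (A=0 B=0 C=10)
Step 6: fill(A) -> (A=4 B=0 C=10)
Step 7: empty(C) -> (A=4 B=0 C=0)

Answer: 4 0 0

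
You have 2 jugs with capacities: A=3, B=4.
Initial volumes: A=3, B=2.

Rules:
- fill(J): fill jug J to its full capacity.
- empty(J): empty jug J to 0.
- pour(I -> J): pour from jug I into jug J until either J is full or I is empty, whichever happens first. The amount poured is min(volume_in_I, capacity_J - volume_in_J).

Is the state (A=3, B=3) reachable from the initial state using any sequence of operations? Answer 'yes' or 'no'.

Answer: yes

Derivation:
BFS from (A=3, B=2):
  1. empty(B) -> (A=3 B=0)
  2. pour(A -> B) -> (A=0 B=3)
  3. fill(A) -> (A=3 B=3)
Target reached → yes.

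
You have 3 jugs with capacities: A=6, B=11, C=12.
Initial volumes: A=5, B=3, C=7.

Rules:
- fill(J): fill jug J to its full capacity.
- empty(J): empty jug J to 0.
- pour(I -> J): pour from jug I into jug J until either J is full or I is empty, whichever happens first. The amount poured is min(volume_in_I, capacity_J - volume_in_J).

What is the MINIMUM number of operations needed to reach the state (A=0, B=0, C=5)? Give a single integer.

Answer: 3

Derivation:
BFS from (A=5, B=3, C=7). One shortest path:
  1. empty(B) -> (A=5 B=0 C=7)
  2. empty(C) -> (A=5 B=0 C=0)
  3. pour(A -> C) -> (A=0 B=0 C=5)
Reached target in 3 moves.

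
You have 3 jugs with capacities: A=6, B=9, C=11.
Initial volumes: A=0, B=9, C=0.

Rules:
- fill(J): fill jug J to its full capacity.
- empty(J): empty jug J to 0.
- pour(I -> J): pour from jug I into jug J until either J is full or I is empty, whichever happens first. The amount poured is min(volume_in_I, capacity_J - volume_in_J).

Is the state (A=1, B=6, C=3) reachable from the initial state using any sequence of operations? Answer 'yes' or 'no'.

BFS explored all 440 reachable states.
Reachable set includes: (0,0,0), (0,0,1), (0,0,2), (0,0,3), (0,0,4), (0,0,5), (0,0,6), (0,0,7), (0,0,8), (0,0,9), (0,0,10), (0,0,11) ...
Target (A=1, B=6, C=3) not in reachable set → no.

Answer: no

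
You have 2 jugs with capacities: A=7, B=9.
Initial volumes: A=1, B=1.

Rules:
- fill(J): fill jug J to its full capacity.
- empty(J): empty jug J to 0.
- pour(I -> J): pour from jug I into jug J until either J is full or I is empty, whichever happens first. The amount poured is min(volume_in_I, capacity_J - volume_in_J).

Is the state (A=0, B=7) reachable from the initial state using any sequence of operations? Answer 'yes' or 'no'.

Answer: yes

Derivation:
BFS from (A=1, B=1):
  1. fill(A) -> (A=7 B=1)
  2. empty(B) -> (A=7 B=0)
  3. pour(A -> B) -> (A=0 B=7)
Target reached → yes.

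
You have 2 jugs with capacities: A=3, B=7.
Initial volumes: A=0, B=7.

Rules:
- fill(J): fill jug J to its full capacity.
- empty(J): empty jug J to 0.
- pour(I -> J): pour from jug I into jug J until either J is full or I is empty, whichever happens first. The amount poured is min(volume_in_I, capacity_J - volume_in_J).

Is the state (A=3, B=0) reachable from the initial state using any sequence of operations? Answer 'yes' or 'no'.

BFS from (A=0, B=7):
  1. fill(A) -> (A=3 B=7)
  2. empty(B) -> (A=3 B=0)
Target reached → yes.

Answer: yes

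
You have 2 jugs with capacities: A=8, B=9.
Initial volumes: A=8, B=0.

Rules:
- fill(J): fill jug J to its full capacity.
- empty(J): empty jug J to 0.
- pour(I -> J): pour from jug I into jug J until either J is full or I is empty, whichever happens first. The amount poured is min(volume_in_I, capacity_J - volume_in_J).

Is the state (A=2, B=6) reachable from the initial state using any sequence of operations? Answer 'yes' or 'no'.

Answer: no

Derivation:
BFS explored all 34 reachable states.
Reachable set includes: (0,0), (0,1), (0,2), (0,3), (0,4), (0,5), (0,6), (0,7), (0,8), (0,9), (1,0), (1,9) ...
Target (A=2, B=6) not in reachable set → no.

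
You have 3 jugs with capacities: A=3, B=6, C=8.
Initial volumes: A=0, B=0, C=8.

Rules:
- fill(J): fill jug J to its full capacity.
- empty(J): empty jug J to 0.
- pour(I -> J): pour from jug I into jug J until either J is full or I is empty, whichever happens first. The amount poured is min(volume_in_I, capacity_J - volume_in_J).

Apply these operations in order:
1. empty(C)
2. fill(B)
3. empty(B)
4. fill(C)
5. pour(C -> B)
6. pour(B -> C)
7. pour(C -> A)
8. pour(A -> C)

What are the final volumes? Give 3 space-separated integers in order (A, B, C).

Step 1: empty(C) -> (A=0 B=0 C=0)
Step 2: fill(B) -> (A=0 B=6 C=0)
Step 3: empty(B) -> (A=0 B=0 C=0)
Step 4: fill(C) -> (A=0 B=0 C=8)
Step 5: pour(C -> B) -> (A=0 B=6 C=2)
Step 6: pour(B -> C) -> (A=0 B=0 C=8)
Step 7: pour(C -> A) -> (A=3 B=0 C=5)
Step 8: pour(A -> C) -> (A=0 B=0 C=8)

Answer: 0 0 8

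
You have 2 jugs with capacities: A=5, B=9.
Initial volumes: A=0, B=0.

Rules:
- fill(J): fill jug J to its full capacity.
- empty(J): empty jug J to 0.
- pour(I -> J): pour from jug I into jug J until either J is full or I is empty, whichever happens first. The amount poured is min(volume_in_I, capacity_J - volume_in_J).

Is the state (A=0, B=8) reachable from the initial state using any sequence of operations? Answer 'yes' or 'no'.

BFS from (A=0, B=0):
  1. fill(B) -> (A=0 B=9)
  2. pour(B -> A) -> (A=5 B=4)
  3. empty(A) -> (A=0 B=4)
  4. pour(B -> A) -> (A=4 B=0)
  5. fill(B) -> (A=4 B=9)
  6. pour(B -> A) -> (A=5 B=8)
  7. empty(A) -> (A=0 B=8)
Target reached → yes.

Answer: yes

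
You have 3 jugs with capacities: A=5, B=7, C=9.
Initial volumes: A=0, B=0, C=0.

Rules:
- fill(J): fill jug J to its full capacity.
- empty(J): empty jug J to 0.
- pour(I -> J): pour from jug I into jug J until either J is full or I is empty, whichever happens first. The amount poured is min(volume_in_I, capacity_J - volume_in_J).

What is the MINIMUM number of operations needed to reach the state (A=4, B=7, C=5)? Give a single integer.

Answer: 6

Derivation:
BFS from (A=0, B=0, C=0). One shortest path:
  1. fill(C) -> (A=0 B=0 C=9)
  2. pour(C -> A) -> (A=5 B=0 C=4)
  3. pour(A -> B) -> (A=0 B=5 C=4)
  4. pour(C -> A) -> (A=4 B=5 C=0)
  5. pour(B -> C) -> (A=4 B=0 C=5)
  6. fill(B) -> (A=4 B=7 C=5)
Reached target in 6 moves.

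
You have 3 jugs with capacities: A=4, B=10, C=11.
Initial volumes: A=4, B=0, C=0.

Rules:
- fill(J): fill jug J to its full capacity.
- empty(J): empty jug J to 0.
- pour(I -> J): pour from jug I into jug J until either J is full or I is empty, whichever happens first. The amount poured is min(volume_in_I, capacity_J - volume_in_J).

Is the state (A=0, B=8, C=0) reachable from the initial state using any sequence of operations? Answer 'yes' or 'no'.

BFS from (A=4, B=0, C=0):
  1. pour(A -> B) -> (A=0 B=4 C=0)
  2. fill(A) -> (A=4 B=4 C=0)
  3. pour(A -> B) -> (A=0 B=8 C=0)
Target reached → yes.

Answer: yes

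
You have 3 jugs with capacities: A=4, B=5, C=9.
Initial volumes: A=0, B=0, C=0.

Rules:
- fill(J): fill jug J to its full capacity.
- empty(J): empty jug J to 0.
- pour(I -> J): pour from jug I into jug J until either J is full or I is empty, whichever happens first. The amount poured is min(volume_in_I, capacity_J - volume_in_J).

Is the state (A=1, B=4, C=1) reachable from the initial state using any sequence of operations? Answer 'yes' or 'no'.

Answer: no

Derivation:
BFS explored all 204 reachable states.
Reachable set includes: (0,0,0), (0,0,1), (0,0,2), (0,0,3), (0,0,4), (0,0,5), (0,0,6), (0,0,7), (0,0,8), (0,0,9), (0,1,0), (0,1,1) ...
Target (A=1, B=4, C=1) not in reachable set → no.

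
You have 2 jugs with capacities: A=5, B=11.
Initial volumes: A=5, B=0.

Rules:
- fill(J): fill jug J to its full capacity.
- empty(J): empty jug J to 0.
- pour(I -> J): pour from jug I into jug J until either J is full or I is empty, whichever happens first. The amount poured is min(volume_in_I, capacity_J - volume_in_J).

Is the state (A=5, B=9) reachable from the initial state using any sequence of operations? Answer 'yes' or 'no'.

Answer: yes

Derivation:
BFS from (A=5, B=0):
  1. pour(A -> B) -> (A=0 B=5)
  2. fill(A) -> (A=5 B=5)
  3. pour(A -> B) -> (A=0 B=10)
  4. fill(A) -> (A=5 B=10)
  5. pour(A -> B) -> (A=4 B=11)
  6. empty(B) -> (A=4 B=0)
  7. pour(A -> B) -> (A=0 B=4)
  8. fill(A) -> (A=5 B=4)
  9. pour(A -> B) -> (A=0 B=9)
  10. fill(A) -> (A=5 B=9)
Target reached → yes.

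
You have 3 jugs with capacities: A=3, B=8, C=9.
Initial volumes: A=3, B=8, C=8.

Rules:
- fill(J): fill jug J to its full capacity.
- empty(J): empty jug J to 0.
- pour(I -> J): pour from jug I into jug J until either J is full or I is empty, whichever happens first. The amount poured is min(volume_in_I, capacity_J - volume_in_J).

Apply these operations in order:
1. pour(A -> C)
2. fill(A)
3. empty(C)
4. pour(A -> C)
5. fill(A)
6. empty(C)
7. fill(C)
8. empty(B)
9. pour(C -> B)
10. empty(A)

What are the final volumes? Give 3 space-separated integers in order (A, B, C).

Answer: 0 8 1

Derivation:
Step 1: pour(A -> C) -> (A=2 B=8 C=9)
Step 2: fill(A) -> (A=3 B=8 C=9)
Step 3: empty(C) -> (A=3 B=8 C=0)
Step 4: pour(A -> C) -> (A=0 B=8 C=3)
Step 5: fill(A) -> (A=3 B=8 C=3)
Step 6: empty(C) -> (A=3 B=8 C=0)
Step 7: fill(C) -> (A=3 B=8 C=9)
Step 8: empty(B) -> (A=3 B=0 C=9)
Step 9: pour(C -> B) -> (A=3 B=8 C=1)
Step 10: empty(A) -> (A=0 B=8 C=1)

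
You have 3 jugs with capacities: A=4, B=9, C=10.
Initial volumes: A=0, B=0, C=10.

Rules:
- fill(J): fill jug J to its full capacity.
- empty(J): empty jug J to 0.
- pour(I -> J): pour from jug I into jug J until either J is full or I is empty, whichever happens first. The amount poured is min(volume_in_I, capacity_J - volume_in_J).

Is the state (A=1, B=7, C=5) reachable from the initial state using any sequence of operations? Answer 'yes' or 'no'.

BFS explored all 334 reachable states.
Reachable set includes: (0,0,0), (0,0,1), (0,0,2), (0,0,3), (0,0,4), (0,0,5), (0,0,6), (0,0,7), (0,0,8), (0,0,9), (0,0,10), (0,1,0) ...
Target (A=1, B=7, C=5) not in reachable set → no.

Answer: no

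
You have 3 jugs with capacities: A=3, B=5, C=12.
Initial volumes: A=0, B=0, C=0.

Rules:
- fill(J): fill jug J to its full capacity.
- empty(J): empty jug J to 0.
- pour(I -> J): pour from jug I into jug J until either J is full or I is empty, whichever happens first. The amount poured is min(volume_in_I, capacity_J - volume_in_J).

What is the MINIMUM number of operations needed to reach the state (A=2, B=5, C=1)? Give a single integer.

Answer: 7

Derivation:
BFS from (A=0, B=0, C=0). One shortest path:
  1. fill(A) -> (A=3 B=0 C=0)
  2. fill(B) -> (A=3 B=5 C=0)
  3. pour(A -> C) -> (A=0 B=5 C=3)
  4. pour(B -> A) -> (A=3 B=2 C=3)
  5. pour(A -> C) -> (A=0 B=2 C=6)
  6. pour(B -> A) -> (A=2 B=0 C=6)
  7. pour(C -> B) -> (A=2 B=5 C=1)
Reached target in 7 moves.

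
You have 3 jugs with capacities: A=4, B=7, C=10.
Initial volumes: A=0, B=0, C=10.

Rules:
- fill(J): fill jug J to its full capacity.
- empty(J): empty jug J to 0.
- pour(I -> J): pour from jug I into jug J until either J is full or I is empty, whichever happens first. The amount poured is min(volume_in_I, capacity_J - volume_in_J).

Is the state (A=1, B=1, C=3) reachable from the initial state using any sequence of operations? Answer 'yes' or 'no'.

Answer: no

Derivation:
BFS explored all 278 reachable states.
Reachable set includes: (0,0,0), (0,0,1), (0,0,2), (0,0,3), (0,0,4), (0,0,5), (0,0,6), (0,0,7), (0,0,8), (0,0,9), (0,0,10), (0,1,0) ...
Target (A=1, B=1, C=3) not in reachable set → no.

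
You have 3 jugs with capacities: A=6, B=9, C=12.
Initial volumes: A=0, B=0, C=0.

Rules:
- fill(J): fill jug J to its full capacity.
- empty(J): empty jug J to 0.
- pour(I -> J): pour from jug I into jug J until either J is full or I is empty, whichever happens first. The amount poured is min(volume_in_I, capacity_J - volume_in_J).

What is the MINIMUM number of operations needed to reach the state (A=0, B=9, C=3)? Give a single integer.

Answer: 2

Derivation:
BFS from (A=0, B=0, C=0). One shortest path:
  1. fill(C) -> (A=0 B=0 C=12)
  2. pour(C -> B) -> (A=0 B=9 C=3)
Reached target in 2 moves.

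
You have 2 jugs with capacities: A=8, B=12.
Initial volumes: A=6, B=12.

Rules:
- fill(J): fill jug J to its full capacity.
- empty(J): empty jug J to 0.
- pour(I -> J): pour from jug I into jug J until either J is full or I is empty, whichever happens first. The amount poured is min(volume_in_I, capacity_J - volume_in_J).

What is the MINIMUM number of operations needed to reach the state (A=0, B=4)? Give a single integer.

BFS from (A=6, B=12). One shortest path:
  1. empty(A) -> (A=0 B=12)
  2. pour(B -> A) -> (A=8 B=4)
  3. empty(A) -> (A=0 B=4)
Reached target in 3 moves.

Answer: 3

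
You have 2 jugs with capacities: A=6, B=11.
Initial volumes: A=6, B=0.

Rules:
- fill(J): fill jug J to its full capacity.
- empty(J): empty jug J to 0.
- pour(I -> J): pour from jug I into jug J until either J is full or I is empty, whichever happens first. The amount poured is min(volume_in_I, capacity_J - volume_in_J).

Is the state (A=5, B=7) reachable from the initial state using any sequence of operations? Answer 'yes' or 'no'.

BFS explored all 34 reachable states.
Reachable set includes: (0,0), (0,1), (0,2), (0,3), (0,4), (0,5), (0,6), (0,7), (0,8), (0,9), (0,10), (0,11) ...
Target (A=5, B=7) not in reachable set → no.

Answer: no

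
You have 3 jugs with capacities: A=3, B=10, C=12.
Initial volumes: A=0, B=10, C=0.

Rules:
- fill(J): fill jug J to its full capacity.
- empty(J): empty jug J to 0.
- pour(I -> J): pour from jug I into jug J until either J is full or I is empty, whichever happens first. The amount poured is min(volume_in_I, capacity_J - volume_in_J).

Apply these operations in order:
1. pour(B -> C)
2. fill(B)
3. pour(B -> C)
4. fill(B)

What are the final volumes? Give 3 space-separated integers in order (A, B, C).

Step 1: pour(B -> C) -> (A=0 B=0 C=10)
Step 2: fill(B) -> (A=0 B=10 C=10)
Step 3: pour(B -> C) -> (A=0 B=8 C=12)
Step 4: fill(B) -> (A=0 B=10 C=12)

Answer: 0 10 12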